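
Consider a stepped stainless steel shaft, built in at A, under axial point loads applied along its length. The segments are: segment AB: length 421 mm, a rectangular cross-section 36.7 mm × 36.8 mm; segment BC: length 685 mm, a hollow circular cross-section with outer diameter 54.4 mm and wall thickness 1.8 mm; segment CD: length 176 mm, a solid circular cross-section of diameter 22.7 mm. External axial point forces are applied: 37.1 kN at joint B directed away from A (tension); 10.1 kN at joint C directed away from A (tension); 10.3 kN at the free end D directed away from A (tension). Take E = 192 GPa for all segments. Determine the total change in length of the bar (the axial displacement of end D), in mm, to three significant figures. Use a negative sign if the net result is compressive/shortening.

0.361 mm

Internal axial forces (sectioning from the free end, tension +): N_CD = 10.3 kN, N_BC = 20.4 kN, N_AB = 57.5 kN.
A_AB = 1351 mm².
A_BC = 297.4 mm².
A_CD = 404.7 mm².
δ_AB = 57500·421/(1351·192000) = 0.09335 mm
δ_BC = 20400·685/(297.4·192000) = 0.2447 mm
δ_CD = 10300·176/(404.7·192000) = 0.02333 mm
δ = Σδ_i = 0.3614 mm.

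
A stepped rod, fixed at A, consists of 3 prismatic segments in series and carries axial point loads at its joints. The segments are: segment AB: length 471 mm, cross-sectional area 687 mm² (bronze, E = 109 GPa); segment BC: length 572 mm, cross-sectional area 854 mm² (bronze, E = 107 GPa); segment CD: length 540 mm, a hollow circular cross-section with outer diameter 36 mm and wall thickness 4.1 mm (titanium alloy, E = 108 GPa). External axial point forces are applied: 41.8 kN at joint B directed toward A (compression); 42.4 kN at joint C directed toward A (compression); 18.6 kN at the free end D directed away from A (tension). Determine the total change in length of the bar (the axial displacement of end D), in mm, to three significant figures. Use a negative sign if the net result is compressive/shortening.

Internal axial forces (sectioning from the free end, tension +): N_CD = 18.6 kN, N_BC = -23.8 kN, N_AB = -65.6 kN.
A_CD = 410.9 mm².
δ_AB = -65600·471/(687·109000) = -0.4126 mm
δ_BC = -23800·572/(854·107000) = -0.149 mm
δ_CD = 18600·540/(410.9·108000) = 0.2263 mm
δ = Σδ_i = -0.3353 mm.

-0.335 mm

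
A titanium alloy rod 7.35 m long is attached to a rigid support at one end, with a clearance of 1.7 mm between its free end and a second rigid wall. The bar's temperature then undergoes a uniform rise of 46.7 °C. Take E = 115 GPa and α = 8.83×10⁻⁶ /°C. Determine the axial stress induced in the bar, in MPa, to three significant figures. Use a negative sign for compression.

-20.8 MPa

Free thermal expansion αLΔT = 8.83e-6 · 7350 · 46.7 = 3.031 mm.
The walls engage after the gap closes; constrained expansion = 3.031 − 1.7 = 1.331 mm.
The walls impose strain ε = −(1.331)/7350 = -1.8107e-04; σ = Eε = 115000 · -1.8107e-04 = -20.82 MPa.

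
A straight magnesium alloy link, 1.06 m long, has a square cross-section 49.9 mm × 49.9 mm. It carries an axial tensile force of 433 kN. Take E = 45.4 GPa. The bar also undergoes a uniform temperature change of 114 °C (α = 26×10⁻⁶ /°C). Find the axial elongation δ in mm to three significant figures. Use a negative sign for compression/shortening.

7.20 mm

A = 2490 mm².
δ_mech = NL/(AE) = 433000·1060/(2490·45400) = 4.06 mm.
δ_thermal = αLΔT = 26e-6·1060·114 = 3.142 mm.
δ = δ_mech + δ_thermal = 7.202 mm.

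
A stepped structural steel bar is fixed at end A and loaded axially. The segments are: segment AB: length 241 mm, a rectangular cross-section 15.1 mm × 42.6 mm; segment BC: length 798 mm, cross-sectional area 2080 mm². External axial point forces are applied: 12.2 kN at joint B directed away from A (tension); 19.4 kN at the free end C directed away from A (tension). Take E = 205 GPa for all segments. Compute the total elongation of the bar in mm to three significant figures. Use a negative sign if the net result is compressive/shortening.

Internal axial forces (sectioning from the free end, tension +): N_BC = 19.4 kN, N_AB = 31.6 kN.
A_AB = 643.3 mm².
δ_AB = 31600·241/(643.3·205000) = 0.05775 mm
δ_BC = 19400·798/(2080·205000) = 0.03631 mm
δ = Σδ_i = 0.09406 mm.

0.0941 mm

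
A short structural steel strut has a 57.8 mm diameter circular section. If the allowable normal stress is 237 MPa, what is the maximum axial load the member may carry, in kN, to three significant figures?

A = 2624 mm².
P_max = σ_allow · A = 237 · 2624 = 621900 N = 621.9 kN.

622 kN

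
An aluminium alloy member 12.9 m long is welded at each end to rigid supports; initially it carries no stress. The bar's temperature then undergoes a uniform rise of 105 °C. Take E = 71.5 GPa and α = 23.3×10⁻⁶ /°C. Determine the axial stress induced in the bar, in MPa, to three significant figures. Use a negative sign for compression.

Free thermal expansion αLΔT = 23.3e-6 · 12900 · 105 = 31.56 mm.
The walls impose strain ε = −(31.56)/12900 = -2.4465e-03; σ = Eε = 71500 · -2.4465e-03 = -174.9 MPa.

-175 MPa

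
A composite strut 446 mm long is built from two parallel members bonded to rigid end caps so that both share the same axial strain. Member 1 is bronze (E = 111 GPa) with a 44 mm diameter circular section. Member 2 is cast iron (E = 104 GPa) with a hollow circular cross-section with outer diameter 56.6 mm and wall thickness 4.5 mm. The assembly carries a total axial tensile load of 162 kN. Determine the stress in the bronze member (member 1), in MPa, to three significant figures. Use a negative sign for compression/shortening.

73.3 MPa

A_1 = 1521 mm².
A_2 = 736.5 mm².
Equal strain + equilibrium ⇒ each member carries load in proportion to AE: A₁E₁ = 168800000 N, A₂E₂ = 76600000 N, ΣAE = 245400000 N.
σ₁ = P·E₁/ΣAE = 162000·111000/245400000 = 73.28 MPa.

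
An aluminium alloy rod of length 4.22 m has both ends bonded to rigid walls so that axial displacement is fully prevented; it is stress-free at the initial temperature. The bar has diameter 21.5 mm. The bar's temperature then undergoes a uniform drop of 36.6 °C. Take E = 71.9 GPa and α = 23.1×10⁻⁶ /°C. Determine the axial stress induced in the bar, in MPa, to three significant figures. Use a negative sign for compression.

Free thermal expansion αLΔT = 23.1e-6 · 4220 · -36.6 = -3.568 mm.
The walls impose strain ε = −(-3.568)/4220 = 8.4546e-04; σ = Eε = 71900 · 8.4546e-04 = 60.79 MPa.

60.8 MPa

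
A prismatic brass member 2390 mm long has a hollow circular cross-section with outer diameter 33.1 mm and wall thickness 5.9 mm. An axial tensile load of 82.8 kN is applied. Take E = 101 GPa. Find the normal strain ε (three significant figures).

A = 504.2 mm².
σ = N/A = 164.2 MPa; ε = σ/E = 164.2/101000 = 1.626e-03.

0.00163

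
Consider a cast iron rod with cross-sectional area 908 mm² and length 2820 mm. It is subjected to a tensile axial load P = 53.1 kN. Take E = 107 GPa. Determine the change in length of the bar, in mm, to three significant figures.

1.54 mm

δ_mech = NL/(AE) = 53100·2820/(908·107000) = 1.541 mm.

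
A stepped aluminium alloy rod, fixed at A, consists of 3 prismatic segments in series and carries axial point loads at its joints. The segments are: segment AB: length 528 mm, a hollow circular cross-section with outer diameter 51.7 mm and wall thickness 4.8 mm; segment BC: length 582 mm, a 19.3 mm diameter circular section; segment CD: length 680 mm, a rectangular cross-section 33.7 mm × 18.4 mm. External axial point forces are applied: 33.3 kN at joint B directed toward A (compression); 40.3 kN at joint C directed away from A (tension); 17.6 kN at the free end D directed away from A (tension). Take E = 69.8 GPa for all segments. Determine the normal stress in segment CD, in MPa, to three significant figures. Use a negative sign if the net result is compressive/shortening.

28.4 MPa

Internal axial forces (sectioning from the free end, tension +): N_CD = 17.6 kN, N_BC = 57.9 kN, N_AB = 24.6 kN.
A_CD = 620.1 mm².
σ_CD = N_CD/A_CD = 17600/620.1 = 28.38 MPa.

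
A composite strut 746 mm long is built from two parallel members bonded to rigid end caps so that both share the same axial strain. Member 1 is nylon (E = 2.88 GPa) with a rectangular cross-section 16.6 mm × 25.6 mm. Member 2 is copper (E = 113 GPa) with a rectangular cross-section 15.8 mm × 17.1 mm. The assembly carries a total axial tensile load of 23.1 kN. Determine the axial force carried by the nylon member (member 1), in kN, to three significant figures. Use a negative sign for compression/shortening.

0.890 kN

A_1 = 425 mm².
A_2 = 270.2 mm².
Equal strain + equilibrium ⇒ each member carries load in proportion to AE: A₁E₁ = 1224000 N, A₂E₂ = 30530000 N, ΣAE = 31750000 N.
F₁ = P·A₁E₁/ΣAE = 23100·1224000/31750000 = 890.3 N.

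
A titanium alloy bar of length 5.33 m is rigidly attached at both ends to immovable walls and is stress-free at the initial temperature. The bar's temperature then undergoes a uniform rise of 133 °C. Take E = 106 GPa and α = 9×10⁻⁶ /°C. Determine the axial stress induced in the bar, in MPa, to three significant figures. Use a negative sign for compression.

-127 MPa

Free thermal expansion αLΔT = 9e-6 · 5330 · 133 = 6.38 mm.
The walls impose strain ε = −(6.38)/5330 = -1.1970e-03; σ = Eε = 106000 · -1.1970e-03 = -126.9 MPa.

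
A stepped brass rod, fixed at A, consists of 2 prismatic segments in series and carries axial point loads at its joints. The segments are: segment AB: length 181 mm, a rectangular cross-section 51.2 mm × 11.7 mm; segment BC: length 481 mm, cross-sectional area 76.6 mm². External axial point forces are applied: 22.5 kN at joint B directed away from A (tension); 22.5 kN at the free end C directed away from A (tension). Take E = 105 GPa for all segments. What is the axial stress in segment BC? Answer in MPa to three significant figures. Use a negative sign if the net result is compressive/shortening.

294 MPa

Internal axial forces (sectioning from the free end, tension +): N_BC = 22.5 kN, N_AB = 45 kN.
σ_BC = N_BC/A_BC = 22500/76.6 = 293.7 MPa.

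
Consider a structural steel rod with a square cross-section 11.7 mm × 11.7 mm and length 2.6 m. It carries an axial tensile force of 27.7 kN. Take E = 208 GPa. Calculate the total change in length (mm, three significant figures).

A = 136.9 mm².
δ_mech = NL/(AE) = 27700·2600/(136.9·208000) = 2.529 mm.

2.53 mm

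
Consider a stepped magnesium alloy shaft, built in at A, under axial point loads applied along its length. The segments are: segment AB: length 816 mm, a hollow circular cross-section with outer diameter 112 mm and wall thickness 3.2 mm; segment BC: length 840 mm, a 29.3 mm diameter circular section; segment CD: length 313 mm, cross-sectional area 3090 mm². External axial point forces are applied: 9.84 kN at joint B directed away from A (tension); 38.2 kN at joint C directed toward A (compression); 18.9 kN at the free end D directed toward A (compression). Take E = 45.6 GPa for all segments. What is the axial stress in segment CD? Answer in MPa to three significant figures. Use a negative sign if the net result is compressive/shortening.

Internal axial forces (sectioning from the free end, tension +): N_CD = -18.9 kN, N_BC = -57.1 kN, N_AB = -47.26 kN.
σ_CD = N_CD/A_CD = -18900/3090 = -6.117 MPa.

-6.12 MPa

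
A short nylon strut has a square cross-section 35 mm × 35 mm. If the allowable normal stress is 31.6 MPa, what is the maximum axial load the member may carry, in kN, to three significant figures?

38.7 kN

A = 1225 mm².
P_max = σ_allow · A = 31.6 · 1225 = 38710 N = 38.71 kN.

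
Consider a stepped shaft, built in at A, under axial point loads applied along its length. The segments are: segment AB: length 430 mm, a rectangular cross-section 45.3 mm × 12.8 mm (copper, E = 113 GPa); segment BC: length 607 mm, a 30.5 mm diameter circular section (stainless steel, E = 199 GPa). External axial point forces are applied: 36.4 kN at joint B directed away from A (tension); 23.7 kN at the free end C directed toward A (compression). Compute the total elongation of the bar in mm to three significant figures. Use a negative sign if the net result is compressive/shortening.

-0.0156 mm

Internal axial forces (sectioning from the free end, tension +): N_BC = -23.7 kN, N_AB = 12.7 kN.
A_AB = 579.8 mm².
A_BC = 730.6 mm².
δ_AB = 12700·430/(579.8·113000) = 0.08335 mm
δ_BC = -23700·607/(730.6·199000) = -0.09895 mm
δ = Σδ_i = -0.0156 mm.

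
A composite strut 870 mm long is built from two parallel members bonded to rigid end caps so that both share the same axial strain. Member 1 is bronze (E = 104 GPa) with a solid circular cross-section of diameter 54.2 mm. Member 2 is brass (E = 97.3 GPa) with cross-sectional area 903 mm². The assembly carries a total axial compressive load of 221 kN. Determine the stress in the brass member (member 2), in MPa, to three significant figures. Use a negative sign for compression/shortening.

A_1 = 2307 mm².
Equal strain + equilibrium ⇒ each member carries load in proportion to AE: A₁E₁ = 240000000 N, A₂E₂ = 87860000 N, ΣAE = 327800000 N.
σ₂ = P·E₂/ΣAE = -221000·97300/327800000 = -65.6 MPa.

-65.6 MPa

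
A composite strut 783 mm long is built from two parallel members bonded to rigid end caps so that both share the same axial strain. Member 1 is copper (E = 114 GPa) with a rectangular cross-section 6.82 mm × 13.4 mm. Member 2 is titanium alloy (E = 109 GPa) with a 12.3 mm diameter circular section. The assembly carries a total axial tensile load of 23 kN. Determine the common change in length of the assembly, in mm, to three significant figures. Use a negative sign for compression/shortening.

0.771 mm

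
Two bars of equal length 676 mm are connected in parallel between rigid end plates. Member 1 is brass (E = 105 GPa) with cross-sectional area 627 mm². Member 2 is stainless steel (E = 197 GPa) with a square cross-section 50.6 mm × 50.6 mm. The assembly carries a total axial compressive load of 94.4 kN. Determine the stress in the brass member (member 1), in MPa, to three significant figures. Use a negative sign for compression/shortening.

-17.4 MPa

A_2 = 2560 mm².
Equal strain + equilibrium ⇒ each member carries load in proportion to AE: A₁E₁ = 65840000 N, A₂E₂ = 504400000 N, ΣAE = 570200000 N.
σ₁ = P·E₁/ΣAE = -94400·105000/570200000 = -17.38 MPa.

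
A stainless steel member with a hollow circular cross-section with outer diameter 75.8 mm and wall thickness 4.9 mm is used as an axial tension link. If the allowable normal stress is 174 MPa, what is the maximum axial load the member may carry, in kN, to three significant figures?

190 kN

A = 1091 mm².
P_max = σ_allow · A = 174 · 1091 = 189900 N = 189.9 kN.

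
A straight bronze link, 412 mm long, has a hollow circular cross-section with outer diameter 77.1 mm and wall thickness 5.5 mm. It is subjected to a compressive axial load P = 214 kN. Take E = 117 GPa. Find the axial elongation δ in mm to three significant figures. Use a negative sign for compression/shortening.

-0.609 mm

A = 1237 mm².
δ_mech = NL/(AE) = -214000·412/(1237·117000) = -0.6091 mm.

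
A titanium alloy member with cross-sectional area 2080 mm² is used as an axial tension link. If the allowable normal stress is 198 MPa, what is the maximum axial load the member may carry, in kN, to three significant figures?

P_max = σ_allow · A = 198 · 2080 = 411800 N = 411.8 kN.

412 kN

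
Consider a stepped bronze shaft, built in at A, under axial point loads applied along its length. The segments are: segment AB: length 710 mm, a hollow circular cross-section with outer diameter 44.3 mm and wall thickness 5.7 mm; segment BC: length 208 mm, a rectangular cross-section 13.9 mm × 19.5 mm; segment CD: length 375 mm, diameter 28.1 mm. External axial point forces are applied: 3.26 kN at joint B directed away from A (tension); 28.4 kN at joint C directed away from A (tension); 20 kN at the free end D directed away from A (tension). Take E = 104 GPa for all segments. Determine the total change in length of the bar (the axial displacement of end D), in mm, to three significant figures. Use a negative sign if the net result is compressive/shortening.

Internal axial forces (sectioning from the free end, tension +): N_CD = 20 kN, N_BC = 48.4 kN, N_AB = 51.66 kN.
A_AB = 691.2 mm².
A_BC = 271.1 mm².
A_CD = 620.2 mm².
δ_AB = 51660·710/(691.2·104000) = 0.5102 mm
δ_BC = 48400·208/(271.1·104000) = 0.3571 mm
δ_CD = 20000·375/(620.2·104000) = 0.1163 mm
δ = Σδ_i = 0.9836 mm.

0.984 mm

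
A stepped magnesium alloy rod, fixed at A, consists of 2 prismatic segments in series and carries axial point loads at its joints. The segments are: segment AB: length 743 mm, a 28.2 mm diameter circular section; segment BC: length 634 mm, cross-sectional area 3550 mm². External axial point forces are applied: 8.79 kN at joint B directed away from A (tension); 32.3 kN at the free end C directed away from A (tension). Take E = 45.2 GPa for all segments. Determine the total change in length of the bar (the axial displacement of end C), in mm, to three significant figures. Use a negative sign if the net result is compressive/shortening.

1.21 mm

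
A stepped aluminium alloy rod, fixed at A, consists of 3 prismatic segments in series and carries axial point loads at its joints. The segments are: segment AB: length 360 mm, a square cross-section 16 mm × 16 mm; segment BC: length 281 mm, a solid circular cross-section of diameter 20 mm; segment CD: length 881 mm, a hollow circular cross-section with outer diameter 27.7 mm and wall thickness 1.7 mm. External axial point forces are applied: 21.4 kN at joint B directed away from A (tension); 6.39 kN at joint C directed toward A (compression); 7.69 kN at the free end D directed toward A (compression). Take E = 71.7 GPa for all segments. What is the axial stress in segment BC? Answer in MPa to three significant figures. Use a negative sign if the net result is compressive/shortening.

Internal axial forces (sectioning from the free end, tension +): N_CD = -7.69 kN, N_BC = -14.08 kN, N_AB = 7.32 kN.
A_BC = 314.2 mm².
σ_BC = N_BC/A_BC = -14080/314.2 = -44.82 MPa.

-44.8 MPa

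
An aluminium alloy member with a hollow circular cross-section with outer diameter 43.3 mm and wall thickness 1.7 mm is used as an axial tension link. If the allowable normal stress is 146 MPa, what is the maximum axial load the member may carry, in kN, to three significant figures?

A = 222.2 mm².
P_max = σ_allow · A = 146 · 222.2 = 32440 N = 32.44 kN.

32.4 kN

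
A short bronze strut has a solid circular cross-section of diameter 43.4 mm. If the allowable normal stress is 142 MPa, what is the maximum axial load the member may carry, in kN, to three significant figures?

210 kN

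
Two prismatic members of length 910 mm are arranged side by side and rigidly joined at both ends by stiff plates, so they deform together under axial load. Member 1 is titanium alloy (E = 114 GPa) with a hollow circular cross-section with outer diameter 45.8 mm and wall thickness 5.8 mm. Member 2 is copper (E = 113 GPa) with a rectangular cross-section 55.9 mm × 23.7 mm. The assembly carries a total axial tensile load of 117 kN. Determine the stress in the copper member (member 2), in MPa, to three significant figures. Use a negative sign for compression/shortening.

56.8 MPa

A_1 = 728.8 mm².
A_2 = 1325 mm².
Equal strain + equilibrium ⇒ each member carries load in proportion to AE: A₁E₁ = 83090000 N, A₂E₂ = 149700000 N, ΣAE = 232800000 N.
σ₂ = P·E₂/ΣAE = 117000·113000/232800000 = 56.79 MPa.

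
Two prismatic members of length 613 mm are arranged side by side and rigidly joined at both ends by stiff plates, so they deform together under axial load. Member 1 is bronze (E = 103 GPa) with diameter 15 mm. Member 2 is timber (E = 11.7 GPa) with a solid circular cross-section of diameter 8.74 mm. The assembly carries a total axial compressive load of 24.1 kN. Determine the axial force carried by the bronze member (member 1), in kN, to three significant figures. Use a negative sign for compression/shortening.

-23.2 kN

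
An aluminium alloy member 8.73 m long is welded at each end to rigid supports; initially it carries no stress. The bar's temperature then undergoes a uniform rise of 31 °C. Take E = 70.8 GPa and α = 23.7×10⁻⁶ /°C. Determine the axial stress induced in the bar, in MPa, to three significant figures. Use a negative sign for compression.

-52.0 MPa

Free thermal expansion αLΔT = 23.7e-6 · 8730 · 31 = 6.414 mm.
The walls impose strain ε = −(6.414)/8730 = -7.3470e-04; σ = Eε = 70800 · -7.3470e-04 = -52.02 MPa.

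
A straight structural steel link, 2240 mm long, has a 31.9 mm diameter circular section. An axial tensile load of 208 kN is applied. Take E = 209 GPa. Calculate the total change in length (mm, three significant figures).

A = 799.2 mm².
δ_mech = NL/(AE) = 208000·2240/(799.2·209000) = 2.789 mm.

2.79 mm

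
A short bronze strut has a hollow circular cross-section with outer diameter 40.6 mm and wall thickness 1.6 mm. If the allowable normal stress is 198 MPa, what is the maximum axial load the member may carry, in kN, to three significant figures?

38.8 kN

A = 196 mm².
P_max = σ_allow · A = 198 · 196 = 38820 N = 38.82 kN.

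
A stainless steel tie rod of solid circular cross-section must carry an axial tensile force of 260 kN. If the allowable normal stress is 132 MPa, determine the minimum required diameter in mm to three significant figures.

Required area A ≥ P/σ_allow = 260000/132 = 1970 mm².
For a solid circular section, d ≥ √(4A/π) = 50.08 mm.

50.1 mm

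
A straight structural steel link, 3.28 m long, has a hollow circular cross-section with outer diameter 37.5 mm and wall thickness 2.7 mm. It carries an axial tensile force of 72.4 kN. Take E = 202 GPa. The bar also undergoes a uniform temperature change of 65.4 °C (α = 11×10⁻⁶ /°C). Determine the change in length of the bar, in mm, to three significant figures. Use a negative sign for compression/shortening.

A = 295.2 mm².
δ_mech = NL/(AE) = 72400·3280/(295.2·202000) = 3.983 mm.
δ_thermal = αLΔT = 11e-6·3280·65.4 = 2.36 mm.
δ = δ_mech + δ_thermal = 6.342 mm.

6.34 mm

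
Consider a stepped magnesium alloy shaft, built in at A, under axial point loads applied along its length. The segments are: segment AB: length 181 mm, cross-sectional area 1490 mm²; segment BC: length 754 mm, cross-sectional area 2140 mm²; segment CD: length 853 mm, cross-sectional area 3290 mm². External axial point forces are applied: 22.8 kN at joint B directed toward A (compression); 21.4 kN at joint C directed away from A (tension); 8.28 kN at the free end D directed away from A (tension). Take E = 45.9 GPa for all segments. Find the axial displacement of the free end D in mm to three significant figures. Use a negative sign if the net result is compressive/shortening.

Internal axial forces (sectioning from the free end, tension +): N_CD = 8.28 kN, N_BC = 29.68 kN, N_AB = 6.88 kN.
δ_AB = 6880·181/(1490·45900) = 0.01821 mm
δ_BC = 29680·754/(2140·45900) = 0.2278 mm
δ_CD = 8280·853/(3290·45900) = 0.04677 mm
δ = Σδ_i = 0.2928 mm.

0.293 mm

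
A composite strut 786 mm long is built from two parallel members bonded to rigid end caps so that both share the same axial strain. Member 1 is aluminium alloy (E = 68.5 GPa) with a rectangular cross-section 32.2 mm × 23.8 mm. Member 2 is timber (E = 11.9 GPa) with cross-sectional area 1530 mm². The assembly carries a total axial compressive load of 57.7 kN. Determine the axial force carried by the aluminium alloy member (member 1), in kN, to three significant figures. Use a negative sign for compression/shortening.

A_1 = 766.4 mm².
Equal strain + equilibrium ⇒ each member carries load in proportion to AE: A₁E₁ = 52500000 N, A₂E₂ = 18210000 N, ΣAE = 70700000 N.
F₁ = P·A₁E₁/ΣAE = -57700·52500000/70700000 = -42840 N.

-42.8 kN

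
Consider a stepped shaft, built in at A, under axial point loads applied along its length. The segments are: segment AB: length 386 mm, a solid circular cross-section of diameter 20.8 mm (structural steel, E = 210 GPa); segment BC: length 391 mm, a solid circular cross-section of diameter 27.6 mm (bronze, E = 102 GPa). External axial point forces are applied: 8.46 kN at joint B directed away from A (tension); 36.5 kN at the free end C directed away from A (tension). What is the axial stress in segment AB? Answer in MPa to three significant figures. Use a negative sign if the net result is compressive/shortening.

Internal axial forces (sectioning from the free end, tension +): N_BC = 36.5 kN, N_AB = 44.96 kN.
A_AB = 339.8 mm².
σ_AB = N_AB/A_AB = 44960/339.8 = 132.3 MPa.

132 MPa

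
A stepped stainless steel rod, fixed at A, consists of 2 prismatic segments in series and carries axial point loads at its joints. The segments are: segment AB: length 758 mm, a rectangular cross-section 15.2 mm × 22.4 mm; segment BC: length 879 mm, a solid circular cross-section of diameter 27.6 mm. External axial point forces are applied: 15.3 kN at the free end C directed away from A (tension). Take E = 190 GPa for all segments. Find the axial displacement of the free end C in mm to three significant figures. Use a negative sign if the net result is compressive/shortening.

0.298 mm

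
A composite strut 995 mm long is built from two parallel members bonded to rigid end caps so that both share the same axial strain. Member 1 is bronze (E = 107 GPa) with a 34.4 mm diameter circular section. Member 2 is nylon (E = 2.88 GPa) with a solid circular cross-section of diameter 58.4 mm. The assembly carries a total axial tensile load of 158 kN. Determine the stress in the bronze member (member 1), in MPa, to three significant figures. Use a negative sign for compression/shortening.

158 MPa

A_1 = 929.4 mm².
A_2 = 2679 mm².
Equal strain + equilibrium ⇒ each member carries load in proportion to AE: A₁E₁ = 99450000 N, A₂E₂ = 7715000 N, ΣAE = 107200000 N.
σ₁ = P·E₁/ΣAE = 158000·107000/107200000 = 157.8 MPa.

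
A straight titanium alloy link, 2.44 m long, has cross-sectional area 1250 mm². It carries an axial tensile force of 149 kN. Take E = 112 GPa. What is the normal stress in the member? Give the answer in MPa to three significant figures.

119 MPa

σ = N/A = 149000/1250 = 119.2 MPa.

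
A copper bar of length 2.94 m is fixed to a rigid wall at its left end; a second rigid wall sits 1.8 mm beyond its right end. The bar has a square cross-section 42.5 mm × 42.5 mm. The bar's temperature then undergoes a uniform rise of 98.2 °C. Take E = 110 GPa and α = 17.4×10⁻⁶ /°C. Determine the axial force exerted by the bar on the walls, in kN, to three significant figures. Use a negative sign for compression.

Free thermal expansion αLΔT = 17.4e-6 · 2940 · 98.2 = 5.024 mm.
The walls engage after the gap closes; constrained expansion = 5.024 − 1.8 = 3.224 mm.
The walls impose strain ε = −(3.224)/2940 = -1.0964e-03; σ = Eε = 110000 · -1.0964e-03 = -120.6 MPa.
Wall reaction R = σ·A = -120.6·1806 = -217800 N = -217.8 kN.

-218 kN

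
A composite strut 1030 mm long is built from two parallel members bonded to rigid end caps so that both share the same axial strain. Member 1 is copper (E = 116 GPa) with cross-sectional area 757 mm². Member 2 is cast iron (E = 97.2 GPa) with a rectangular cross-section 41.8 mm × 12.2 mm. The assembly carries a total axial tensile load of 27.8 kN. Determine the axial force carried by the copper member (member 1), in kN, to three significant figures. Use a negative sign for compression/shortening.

17.8 kN

A_2 = 510 mm².
Equal strain + equilibrium ⇒ each member carries load in proportion to AE: A₁E₁ = 87810000 N, A₂E₂ = 49570000 N, ΣAE = 137400000 N.
F₁ = P·A₁E₁/ΣAE = 27800·87810000/137400000 = 17770 N.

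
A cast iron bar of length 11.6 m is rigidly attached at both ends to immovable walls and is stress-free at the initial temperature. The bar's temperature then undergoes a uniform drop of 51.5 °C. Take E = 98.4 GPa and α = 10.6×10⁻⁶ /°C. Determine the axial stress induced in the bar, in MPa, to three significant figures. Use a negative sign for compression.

Free thermal expansion αLΔT = 10.6e-6 · 11600 · -51.5 = -6.332 mm.
The walls impose strain ε = −(-6.332)/11600 = 5.4590e-04; σ = Eε = 98400 · 5.4590e-04 = 53.72 MPa.

53.7 MPa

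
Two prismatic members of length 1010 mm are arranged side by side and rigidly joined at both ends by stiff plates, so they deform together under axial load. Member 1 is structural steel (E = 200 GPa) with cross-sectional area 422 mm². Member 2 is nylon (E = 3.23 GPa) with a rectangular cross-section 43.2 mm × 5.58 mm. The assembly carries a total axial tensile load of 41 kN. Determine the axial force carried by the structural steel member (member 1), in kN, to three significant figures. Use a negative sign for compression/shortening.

40.6 kN

A_2 = 241.1 mm².
Equal strain + equilibrium ⇒ each member carries load in proportion to AE: A₁E₁ = 84400000 N, A₂E₂ = 778600 N, ΣAE = 85180000 N.
F₁ = P·A₁E₁/ΣAE = 41000·84400000/85180000 = 40630 N.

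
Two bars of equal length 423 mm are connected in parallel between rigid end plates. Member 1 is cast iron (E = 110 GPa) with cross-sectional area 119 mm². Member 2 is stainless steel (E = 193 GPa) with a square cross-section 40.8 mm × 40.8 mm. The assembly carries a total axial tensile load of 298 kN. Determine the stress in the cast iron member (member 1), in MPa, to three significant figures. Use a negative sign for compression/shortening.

A_2 = 1665 mm².
Equal strain + equilibrium ⇒ each member carries load in proportion to AE: A₁E₁ = 13090000 N, A₂E₂ = 321300000 N, ΣAE = 334400000 N.
σ₁ = P·E₁/ΣAE = 298000·110000/334400000 = 98.04 MPa.

98.0 MPa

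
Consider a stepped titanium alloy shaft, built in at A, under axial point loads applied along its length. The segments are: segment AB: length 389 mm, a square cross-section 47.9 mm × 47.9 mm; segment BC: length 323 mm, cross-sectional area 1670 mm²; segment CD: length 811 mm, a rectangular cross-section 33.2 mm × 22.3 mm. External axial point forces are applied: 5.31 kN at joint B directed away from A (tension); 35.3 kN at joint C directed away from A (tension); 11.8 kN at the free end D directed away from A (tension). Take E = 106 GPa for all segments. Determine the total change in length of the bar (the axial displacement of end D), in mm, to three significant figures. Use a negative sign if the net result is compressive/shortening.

Internal axial forces (sectioning from the free end, tension +): N_CD = 11.8 kN, N_BC = 47.1 kN, N_AB = 52.41 kN.
A_AB = 2294 mm².
A_CD = 740.4 mm².
δ_AB = 52410·389/(2294·106000) = 0.08383 mm
δ_BC = 47100·323/(1670·106000) = 0.08594 mm
δ_CD = 11800·811/(740.4·106000) = 0.1219 mm
δ = Σδ_i = 0.2917 mm.

0.292 mm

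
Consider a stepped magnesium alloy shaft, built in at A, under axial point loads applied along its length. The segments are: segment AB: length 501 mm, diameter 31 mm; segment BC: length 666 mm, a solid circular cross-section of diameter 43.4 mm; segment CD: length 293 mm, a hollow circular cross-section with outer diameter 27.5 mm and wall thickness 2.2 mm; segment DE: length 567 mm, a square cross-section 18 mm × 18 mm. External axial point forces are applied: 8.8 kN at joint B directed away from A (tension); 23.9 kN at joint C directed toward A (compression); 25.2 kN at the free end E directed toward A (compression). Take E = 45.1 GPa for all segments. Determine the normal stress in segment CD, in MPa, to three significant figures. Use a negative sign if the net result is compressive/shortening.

Internal axial forces (sectioning from the free end, tension +): N_DE = -25.2 kN, N_CD = -25.2 kN, N_BC = -49.1 kN, N_AB = -40.3 kN.
A_CD = 174.9 mm².
σ_CD = N_CD/A_CD = -25200/174.9 = -144.1 MPa.

-144 MPa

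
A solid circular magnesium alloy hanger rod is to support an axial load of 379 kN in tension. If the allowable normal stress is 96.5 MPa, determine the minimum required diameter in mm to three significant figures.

Required area A ≥ P/σ_allow = 379000/96.5 = 3927 mm².
For a solid circular section, d ≥ √(4A/π) = 70.71 mm.

70.7 mm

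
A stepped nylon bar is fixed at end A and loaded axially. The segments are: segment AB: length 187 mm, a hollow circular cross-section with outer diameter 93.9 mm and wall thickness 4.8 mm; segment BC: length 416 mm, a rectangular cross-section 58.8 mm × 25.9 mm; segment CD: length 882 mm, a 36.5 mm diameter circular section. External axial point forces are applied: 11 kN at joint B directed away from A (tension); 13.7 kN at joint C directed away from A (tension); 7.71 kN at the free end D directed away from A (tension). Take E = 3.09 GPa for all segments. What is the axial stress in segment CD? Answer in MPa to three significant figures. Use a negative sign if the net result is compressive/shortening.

Internal axial forces (sectioning from the free end, tension +): N_CD = 7.71 kN, N_BC = 21.41 kN, N_AB = 32.41 kN.
A_CD = 1046 mm².
σ_CD = N_CD/A_CD = 7710/1046 = 7.368 MPa.

7.37 MPa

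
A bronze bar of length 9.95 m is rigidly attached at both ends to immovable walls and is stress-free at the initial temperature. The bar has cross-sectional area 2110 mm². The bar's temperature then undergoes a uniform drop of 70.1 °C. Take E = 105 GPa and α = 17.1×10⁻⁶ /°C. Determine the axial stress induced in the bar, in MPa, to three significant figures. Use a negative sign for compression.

126 MPa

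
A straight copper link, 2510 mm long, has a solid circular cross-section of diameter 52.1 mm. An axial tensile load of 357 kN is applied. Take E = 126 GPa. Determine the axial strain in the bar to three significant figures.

0.00133

A = 2132 mm².
σ = N/A = 167.5 MPa; ε = σ/E = 167.5/126000 = 1.329e-03.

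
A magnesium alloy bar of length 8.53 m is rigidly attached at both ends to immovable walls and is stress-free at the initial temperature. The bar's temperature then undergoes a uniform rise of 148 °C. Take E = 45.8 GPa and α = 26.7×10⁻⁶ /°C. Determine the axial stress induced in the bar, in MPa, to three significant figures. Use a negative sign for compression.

Free thermal expansion αLΔT = 26.7e-6 · 8530 · 148 = 33.71 mm.
The walls impose strain ε = −(33.71)/8530 = -3.9516e-03; σ = Eε = 45800 · -3.9516e-03 = -181 MPa.

-181 MPa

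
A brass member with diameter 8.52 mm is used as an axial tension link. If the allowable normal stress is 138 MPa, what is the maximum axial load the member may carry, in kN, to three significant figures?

7.87 kN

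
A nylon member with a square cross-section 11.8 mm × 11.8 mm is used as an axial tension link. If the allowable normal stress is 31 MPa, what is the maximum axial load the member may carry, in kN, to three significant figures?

A = 139.2 mm².
P_max = σ_allow · A = 31 · 139.2 = 4316 N = 4.316 kN.

4.32 kN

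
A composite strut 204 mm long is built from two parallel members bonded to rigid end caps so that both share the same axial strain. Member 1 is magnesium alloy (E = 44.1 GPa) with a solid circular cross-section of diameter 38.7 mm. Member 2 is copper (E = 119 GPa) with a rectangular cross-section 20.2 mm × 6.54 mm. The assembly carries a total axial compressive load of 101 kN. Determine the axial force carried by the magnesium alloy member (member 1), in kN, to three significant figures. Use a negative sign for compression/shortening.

-77.5 kN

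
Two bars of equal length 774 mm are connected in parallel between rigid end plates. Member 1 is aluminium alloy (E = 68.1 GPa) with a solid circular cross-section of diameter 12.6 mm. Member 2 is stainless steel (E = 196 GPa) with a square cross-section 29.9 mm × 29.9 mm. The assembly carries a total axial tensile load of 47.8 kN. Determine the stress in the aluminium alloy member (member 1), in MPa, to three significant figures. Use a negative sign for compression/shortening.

A_1 = 124.7 mm².
A_2 = 894 mm².
Equal strain + equilibrium ⇒ each member carries load in proportion to AE: A₁E₁ = 8491000 N, A₂E₂ = 175200000 N, ΣAE = 183700000 N.
σ₁ = P·E₁/ΣAE = 47800·68100/183700000 = 17.72 MPa.

17.7 MPa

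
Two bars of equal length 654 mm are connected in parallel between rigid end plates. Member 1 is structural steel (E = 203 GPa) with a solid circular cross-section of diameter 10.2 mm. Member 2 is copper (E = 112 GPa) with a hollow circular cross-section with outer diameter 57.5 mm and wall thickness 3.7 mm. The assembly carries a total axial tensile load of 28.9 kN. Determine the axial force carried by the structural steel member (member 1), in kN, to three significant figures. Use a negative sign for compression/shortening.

5.53 kN

A_1 = 81.71 mm².
A_2 = 625.4 mm².
Equal strain + equilibrium ⇒ each member carries load in proportion to AE: A₁E₁ = 16590000 N, A₂E₂ = 70040000 N, ΣAE = 86630000 N.
F₁ = P·A₁E₁/ΣAE = 28900·16590000/86630000 = 5534 N.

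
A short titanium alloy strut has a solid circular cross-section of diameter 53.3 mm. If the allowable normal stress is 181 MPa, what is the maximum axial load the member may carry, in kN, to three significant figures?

404 kN

A = 2231 mm².
P_max = σ_allow · A = 181 · 2231 = 403900 N = 403.9 kN.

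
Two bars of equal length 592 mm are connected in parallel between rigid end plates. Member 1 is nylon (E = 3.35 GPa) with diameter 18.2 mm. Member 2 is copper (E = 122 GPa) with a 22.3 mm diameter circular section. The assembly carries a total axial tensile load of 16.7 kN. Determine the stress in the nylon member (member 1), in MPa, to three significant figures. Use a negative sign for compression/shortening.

A_1 = 260.2 mm².
A_2 = 390.6 mm².
Equal strain + equilibrium ⇒ each member carries load in proportion to AE: A₁E₁ = 871500 N, A₂E₂ = 47650000 N, ΣAE = 48520000 N.
σ₁ = P·E₁/ΣAE = 16700·3350/48520000 = 1.153 MPa.

1.15 MPa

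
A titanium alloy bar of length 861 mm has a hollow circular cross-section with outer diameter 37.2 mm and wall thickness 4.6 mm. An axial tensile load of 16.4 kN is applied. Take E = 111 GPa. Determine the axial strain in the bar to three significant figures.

A = 471.1 mm².
σ = N/A = 34.81 MPa; ε = σ/E = 34.81/111000 = 3.136e-04.

3.14e-04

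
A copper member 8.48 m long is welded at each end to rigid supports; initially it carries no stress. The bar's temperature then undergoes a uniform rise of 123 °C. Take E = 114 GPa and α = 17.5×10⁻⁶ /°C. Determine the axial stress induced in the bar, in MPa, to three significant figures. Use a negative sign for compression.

-245 MPa

Free thermal expansion αLΔT = 17.5e-6 · 8480 · 123 = 18.25 mm.
The walls impose strain ε = −(18.25)/8480 = -2.1525e-03; σ = Eε = 114000 · -2.1525e-03 = -245.4 MPa.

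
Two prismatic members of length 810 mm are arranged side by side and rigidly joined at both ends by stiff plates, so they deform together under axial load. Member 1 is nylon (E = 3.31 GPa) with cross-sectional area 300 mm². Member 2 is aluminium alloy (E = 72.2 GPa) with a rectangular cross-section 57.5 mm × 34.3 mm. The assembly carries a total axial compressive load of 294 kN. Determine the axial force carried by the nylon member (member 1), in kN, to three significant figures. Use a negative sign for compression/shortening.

-2.04 kN

A_2 = 1972 mm².
Equal strain + equilibrium ⇒ each member carries load in proportion to AE: A₁E₁ = 993000 N, A₂E₂ = 142400000 N, ΣAE = 143400000 N.
F₁ = P·A₁E₁/ΣAE = -294000·993000/143400000 = -2036 N.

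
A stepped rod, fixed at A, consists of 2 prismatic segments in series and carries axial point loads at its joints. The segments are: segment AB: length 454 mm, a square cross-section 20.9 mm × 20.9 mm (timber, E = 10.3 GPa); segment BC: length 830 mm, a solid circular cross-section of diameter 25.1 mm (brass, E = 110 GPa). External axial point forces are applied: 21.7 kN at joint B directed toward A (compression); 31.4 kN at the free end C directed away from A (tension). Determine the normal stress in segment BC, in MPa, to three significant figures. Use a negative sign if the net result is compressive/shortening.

63.5 MPa

Internal axial forces (sectioning from the free end, tension +): N_BC = 31.4 kN, N_AB = 9.7 kN.
A_BC = 494.8 mm².
σ_BC = N_BC/A_BC = 31400/494.8 = 63.46 MPa.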